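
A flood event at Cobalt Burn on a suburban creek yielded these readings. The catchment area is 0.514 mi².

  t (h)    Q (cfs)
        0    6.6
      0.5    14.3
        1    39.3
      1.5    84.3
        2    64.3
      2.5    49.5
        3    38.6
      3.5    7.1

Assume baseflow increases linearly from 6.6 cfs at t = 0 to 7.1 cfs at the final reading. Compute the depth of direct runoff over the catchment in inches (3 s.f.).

d ≈ 0.376 in

Direct runoff: 0.00, 7.63, 32.56, 77.49, 57.41, 42.54, 31.57, 0.00 cfs; ΣQ_DR = 249.2 cfs.
V = ΣQ_DR · Δt = 249.2 × 1800 s = 4.486 × 10^5 ft³.
Over A = 0.514 mi², depth = V / A = 0.376 in.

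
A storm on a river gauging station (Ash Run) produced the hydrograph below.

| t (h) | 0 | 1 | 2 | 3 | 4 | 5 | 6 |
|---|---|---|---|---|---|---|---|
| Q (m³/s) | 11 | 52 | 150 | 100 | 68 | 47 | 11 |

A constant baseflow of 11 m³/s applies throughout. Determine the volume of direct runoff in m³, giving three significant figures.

V ≈ 1.30 × 10^6 m³

Direct-runoff ordinates (Q − Q_b): 0.0, 41.0, 139.0, 89.0, 57.0, 36.0, 0.0 m³/s.
ΣQ_DR = 362.0 m³/s.
With Δt = 1 h = 3600 s, V = ΣQ_DR · Δt = 362.0 × 3600 = 1.30 × 10^6 m³.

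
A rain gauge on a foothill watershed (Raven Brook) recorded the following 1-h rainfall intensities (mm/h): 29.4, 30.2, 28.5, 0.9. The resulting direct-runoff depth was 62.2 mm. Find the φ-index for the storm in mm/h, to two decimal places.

φ ≈ 8.63 mm/h

Only the 3 blocks with intensity above φ contribute runoff: 29.4, 30.2, 28.5 mm/h.
Σ(I−φ)·Δt = d  ⇒  (29.4+30.2+28.5 − 3φ)·1 = 62.2
φ = (88.10 − 62.2/1) / 3 = 8.63 mm/h.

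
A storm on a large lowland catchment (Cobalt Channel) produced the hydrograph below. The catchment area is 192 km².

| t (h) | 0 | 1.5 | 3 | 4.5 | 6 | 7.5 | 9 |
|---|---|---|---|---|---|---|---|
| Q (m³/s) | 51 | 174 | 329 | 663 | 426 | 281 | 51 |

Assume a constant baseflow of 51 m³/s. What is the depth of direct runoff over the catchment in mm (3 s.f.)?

d ≈ 45.5 mm

Direct runoff: 0.0, 123.0, 278.0, 612.0, 375.0, 230.0, 0.0 m³/s; ΣQ_DR = 1618 m³/s.
V = ΣQ_DR · Δt = 1618 × 5400 s = 8.737 × 10^6 m³.
Over A = 192 km², depth = V / A = 45.5 mm.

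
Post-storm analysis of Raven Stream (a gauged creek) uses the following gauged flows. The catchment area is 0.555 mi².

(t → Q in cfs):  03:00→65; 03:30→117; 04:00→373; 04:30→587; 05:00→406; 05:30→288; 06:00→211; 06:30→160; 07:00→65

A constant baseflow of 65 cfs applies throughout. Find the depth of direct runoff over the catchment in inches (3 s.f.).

d ≈ 2.36 in

Direct runoff: 0.0, 52.0, 308.0, 522.0, 341.0, 223.0, 146.0, 95.0, 0.0 cfs; ΣQ_DR = 1687 cfs.
V = ΣQ_DR · Δt = 1687 × 1800 s = 3.037 × 10^6 ft³.
Over A = 0.555 mi², depth = V / A = 2.36 in.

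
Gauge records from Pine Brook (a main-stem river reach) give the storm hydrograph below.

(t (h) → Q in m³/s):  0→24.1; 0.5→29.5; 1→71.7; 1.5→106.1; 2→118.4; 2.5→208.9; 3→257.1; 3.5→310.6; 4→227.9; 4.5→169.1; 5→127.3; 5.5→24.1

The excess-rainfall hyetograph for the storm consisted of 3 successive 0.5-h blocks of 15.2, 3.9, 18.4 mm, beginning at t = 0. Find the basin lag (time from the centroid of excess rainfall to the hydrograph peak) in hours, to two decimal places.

t_L ≈ 2.71 h

Centroid of excess rainfall: t_c = Σ P_i·t̄_i / ΣP_i = 0.7927 h (block centres at 0.25, 0.75, 1.25 h).
Hydrograph peak occurs at t = 3.5 h, so basin lag t_L = 3.5 − 0.7927 = 2.71 h.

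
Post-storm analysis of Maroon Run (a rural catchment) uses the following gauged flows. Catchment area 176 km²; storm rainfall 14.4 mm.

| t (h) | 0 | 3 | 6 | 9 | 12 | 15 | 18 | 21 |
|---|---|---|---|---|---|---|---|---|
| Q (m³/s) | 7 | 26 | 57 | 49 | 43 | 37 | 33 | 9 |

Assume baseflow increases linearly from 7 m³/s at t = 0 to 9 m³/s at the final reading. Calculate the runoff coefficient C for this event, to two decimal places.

C ≈ 0.84

ΣQ_DR = 197.0 m³/s; V = ΣQ_DR·Δt = 2.128 × 10^6 m³.
Runoff depth d = V / A = 12.09 mm.
C = d / P = 12.09 / 14.4 = 0.84.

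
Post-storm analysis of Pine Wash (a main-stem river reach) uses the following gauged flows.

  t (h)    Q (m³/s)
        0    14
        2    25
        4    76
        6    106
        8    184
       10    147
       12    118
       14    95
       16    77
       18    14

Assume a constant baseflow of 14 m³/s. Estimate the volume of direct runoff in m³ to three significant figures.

V ≈ 5.16 × 10^6 m³

Direct-runoff ordinates (Q − Q_b): 0.0, 11.0, 62.0, 92.0, 170.0, 133.0, 104.0, 81.0, 63.0, 0.0 m³/s.
ΣQ_DR = 716.0 m³/s.
With Δt = 2 h = 7200 s, V = ΣQ_DR · Δt = 716.0 × 7200 = 5.16 × 10^6 m³.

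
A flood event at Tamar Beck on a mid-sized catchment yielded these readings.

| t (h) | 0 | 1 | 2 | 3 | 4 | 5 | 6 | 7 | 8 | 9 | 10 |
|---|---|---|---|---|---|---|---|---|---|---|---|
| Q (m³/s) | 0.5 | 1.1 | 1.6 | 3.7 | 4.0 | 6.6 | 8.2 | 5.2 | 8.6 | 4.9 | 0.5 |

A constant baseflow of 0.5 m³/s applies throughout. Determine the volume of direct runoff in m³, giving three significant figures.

V ≈ 1.42 × 10^5 m³

Direct-runoff ordinates (Q − Q_b): 0.0, 0.6, 1.1, 3.2, 3.5, 6.1, 7.7, 4.7, 8.1, 4.4, 0.0 m³/s.
ΣQ_DR = 39.40 m³/s.
With Δt = 1 h = 3600 s, V = ΣQ_DR · Δt = 39.40 × 3600 = 1.42 × 10^5 m³.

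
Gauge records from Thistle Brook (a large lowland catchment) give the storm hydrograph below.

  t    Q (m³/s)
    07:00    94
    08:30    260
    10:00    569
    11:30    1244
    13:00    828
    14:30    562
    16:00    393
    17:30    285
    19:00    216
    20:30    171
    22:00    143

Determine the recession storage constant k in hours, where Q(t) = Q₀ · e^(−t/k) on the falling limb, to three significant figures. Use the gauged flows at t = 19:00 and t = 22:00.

On the falling limb, Q drops from 216 to 143 m³/s between t = 19:00 and t = 22:00 (Δt = 3 h).
k = −Δt / ln(Q₂/Q₁) = −3 / ln(143/216) = 7.27 h.

k ≈ 7.27 h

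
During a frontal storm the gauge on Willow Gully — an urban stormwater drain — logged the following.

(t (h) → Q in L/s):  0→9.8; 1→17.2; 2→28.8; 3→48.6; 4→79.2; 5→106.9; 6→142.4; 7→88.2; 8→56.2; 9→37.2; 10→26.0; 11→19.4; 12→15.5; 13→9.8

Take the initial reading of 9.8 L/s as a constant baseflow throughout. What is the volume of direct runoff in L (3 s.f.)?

V ≈ 1.97 × 10^6 L

Direct-runoff ordinates (Q − Q_b): 0.0, 7.4, 19.0, 38.8, 69.4, 97.1, 132.6, 78.4, 46.4, 27.4, 16.2, 9.6, 5.7, 0.0 L/s.
ΣQ_DR = 548.0 L/s.
With Δt = 1 h = 3600 s, V = ΣQ_DR · Δt = 548.0 × 3600 = 1.97 × 10^6 L.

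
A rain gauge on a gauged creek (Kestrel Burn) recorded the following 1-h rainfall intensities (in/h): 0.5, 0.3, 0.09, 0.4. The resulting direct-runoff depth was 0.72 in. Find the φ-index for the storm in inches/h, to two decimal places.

φ ≈ 0.16 in/h

Only the 3 blocks with intensity above φ contribute runoff: 0.5, 0.3, 0.4 in/h.
Σ(I−φ)·Δt = d  ⇒  (0.5+0.3+0.4 − 3φ)·1 = 0.72
φ = (1.200 − 0.72/1) / 3 = 0.16 in/h.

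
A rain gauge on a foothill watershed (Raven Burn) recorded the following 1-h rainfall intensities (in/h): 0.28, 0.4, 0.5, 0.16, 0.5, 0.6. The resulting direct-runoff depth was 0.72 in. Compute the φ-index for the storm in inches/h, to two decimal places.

Only the 4 blocks with intensity above φ contribute runoff: 0.4, 0.5, 0.5, 0.6 in/h.
Σ(I−φ)·Δt = d  ⇒  (0.4+0.5+0.5+0.6 − 4φ)·1 = 0.72
φ = (2.000 − 0.72/1) / 4 = 0.32 in/h.

φ ≈ 0.32 in/h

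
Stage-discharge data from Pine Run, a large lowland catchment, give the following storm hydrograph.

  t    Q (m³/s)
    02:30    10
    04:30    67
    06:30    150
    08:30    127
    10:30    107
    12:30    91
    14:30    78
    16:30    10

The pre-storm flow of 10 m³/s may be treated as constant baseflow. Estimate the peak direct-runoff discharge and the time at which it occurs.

Subtracting baseflow gives direct-runoff ordinates: 0.0, 57.0, 140.0, 117.0, 97.0, 81.0, 68.0, 0.0 m³/s.
The maximum is 140.0 m³/s, occurring at the reading for t = 06:30.

Q_p = 140.0 m³/s at t = 06:30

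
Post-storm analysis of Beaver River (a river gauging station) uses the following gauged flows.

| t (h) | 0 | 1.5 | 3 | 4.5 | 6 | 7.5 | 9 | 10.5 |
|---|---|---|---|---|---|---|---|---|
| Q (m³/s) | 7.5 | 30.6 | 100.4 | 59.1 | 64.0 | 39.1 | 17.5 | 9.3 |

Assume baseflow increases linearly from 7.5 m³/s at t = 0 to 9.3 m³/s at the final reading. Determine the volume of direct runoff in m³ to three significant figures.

Direct-runoff ordinates (Q − Q_b): 0.00, 22.84, 92.39, 50.83, 55.47, 30.31, 8.46, 0.00 m³/s.
ΣQ_DR = 260.3 m³/s.
With Δt = 1.5 h = 5400 s, V = ΣQ_DR · Δt = 260.3 × 5400 = 1.41 × 10^6 m³.

V ≈ 1.41 × 10^6 m³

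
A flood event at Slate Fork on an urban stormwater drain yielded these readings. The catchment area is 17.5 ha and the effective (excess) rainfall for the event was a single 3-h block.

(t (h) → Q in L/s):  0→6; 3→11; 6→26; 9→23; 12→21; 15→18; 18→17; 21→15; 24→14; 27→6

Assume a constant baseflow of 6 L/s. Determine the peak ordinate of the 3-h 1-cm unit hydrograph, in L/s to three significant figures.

Direct runoff: 0.0, 5.0, 20.0, 17.0, 15.0, 12.0, 11.0, 9.0, 8.0, 0.0 L/s; ΣQ_DR = 97.00 L/s, peak = 20.0 L/s.
Runoff depth d = ΣQ_DR·Δt / A = 97.00 × 10800 / (17.5 ha) = 5.986 mm.
The 1-cm UH is the DRH scaled by (10 mm)/d, so U_p = 20.0 × 10/5.986 = 33.4 L/s.

U_p ≈ 33.4 L/s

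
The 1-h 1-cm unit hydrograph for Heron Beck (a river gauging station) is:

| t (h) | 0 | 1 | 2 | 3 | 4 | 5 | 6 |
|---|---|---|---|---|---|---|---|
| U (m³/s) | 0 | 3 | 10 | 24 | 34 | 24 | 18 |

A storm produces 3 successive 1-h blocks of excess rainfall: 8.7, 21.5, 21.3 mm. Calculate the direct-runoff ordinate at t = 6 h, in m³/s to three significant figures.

By discrete convolution, Q_j = Σ (P_i / 10 mm) · U_{j−i}.
At t = 6 h (j=6): Q = (8.7/10)·18 + (21.5/10)·24 + (21.3/10)·34 = 140 m³/s.

Q ≈ 140 m³/s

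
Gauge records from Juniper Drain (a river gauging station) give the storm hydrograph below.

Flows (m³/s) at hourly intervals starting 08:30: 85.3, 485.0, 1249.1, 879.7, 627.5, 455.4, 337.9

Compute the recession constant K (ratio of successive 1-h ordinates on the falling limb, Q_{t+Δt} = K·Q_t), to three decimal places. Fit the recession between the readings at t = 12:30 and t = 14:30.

K ≈ 0.734

Using the recession-limb readings at t = 12:30 and t = 14:30: Q falls from 627.5 to 337.9 m³/s over 2 intervals.
K = (Q₂/Q₁)^(1/2) = (337.9/627.5)^(1/2) = 0.734.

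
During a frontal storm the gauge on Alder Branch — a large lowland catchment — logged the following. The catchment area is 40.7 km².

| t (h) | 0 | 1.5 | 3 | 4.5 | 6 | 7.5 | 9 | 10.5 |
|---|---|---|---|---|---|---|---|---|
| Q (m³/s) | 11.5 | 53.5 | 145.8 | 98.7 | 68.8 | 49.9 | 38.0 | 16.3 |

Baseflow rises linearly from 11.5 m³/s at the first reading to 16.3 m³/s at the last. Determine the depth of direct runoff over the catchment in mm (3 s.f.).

Direct runoff: 0.00, 41.31, 132.93, 85.14, 54.56, 34.97, 22.39, 0.00 m³/s; ΣQ_DR = 371.3 m³/s.
V = ΣQ_DR · Δt = 371.3 × 5400 s = 2.005 × 10^6 m³.
Over A = 40.7 km², depth = V / A = 49.3 mm.

d ≈ 49.3 mm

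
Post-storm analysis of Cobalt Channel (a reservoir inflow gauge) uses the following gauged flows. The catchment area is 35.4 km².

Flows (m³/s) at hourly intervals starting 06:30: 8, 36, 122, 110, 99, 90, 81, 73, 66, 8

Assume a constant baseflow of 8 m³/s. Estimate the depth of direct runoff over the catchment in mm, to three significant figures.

Direct runoff: 0.0, 28.0, 114.0, 102.0, 91.0, 82.0, 73.0, 65.0, 58.0, 0.0 m³/s; ΣQ_DR = 613.0 m³/s.
V = ΣQ_DR · Δt = 613.0 × 3600 s = 2.207 × 10^6 m³.
Over A = 35.4 km², depth = V / A = 62.3 mm.

d ≈ 62.3 mm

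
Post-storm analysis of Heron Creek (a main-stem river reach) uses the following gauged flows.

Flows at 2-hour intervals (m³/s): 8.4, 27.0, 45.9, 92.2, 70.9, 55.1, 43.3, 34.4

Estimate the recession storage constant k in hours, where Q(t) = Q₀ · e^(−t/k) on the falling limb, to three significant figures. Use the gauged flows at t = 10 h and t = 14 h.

On the falling limb, Q drops from 55.1 to 34.4 m³/s between t = 10 h and t = 14 h (Δt = 4 h).
k = −Δt / ln(Q₂/Q₁) = −4 / ln(34.4/55.1) = 8.49 h.

k ≈ 8.49 h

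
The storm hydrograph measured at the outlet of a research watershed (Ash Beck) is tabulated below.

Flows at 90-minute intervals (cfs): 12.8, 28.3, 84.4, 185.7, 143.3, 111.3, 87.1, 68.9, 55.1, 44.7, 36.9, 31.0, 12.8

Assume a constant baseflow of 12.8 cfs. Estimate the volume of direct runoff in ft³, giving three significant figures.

V ≈ 3.97 × 10^6 ft³

Direct-runoff ordinates (Q − Q_b): 0.0, 15.5, 71.6, 172.9, 130.5, 98.5, 74.3, 56.1, 42.3, 31.9, 24.1, 18.2, 0.0 cfs.
ΣQ_DR = 735.9 cfs.
With Δt = 1.5 h = 5400 s, V = ΣQ_DR · Δt = 735.9 × 5400 = 3.97 × 10^6 ft³.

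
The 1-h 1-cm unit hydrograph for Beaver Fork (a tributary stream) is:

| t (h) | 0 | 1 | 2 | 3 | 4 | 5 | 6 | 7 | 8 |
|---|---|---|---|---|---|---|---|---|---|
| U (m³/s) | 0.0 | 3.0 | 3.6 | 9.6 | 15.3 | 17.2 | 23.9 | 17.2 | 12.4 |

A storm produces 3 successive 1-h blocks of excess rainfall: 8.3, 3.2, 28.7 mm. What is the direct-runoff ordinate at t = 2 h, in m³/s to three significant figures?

Q ≈ 3.95 m³/s

By discrete convolution, Q_j = Σ (P_i / 10 mm) · U_{j−i}.
At t = 2 h (j=2): Q = (8.3/10)·3.6 + (3.2/10)·3.0 + (28.7/10)·0.0 = 3.95 m³/s.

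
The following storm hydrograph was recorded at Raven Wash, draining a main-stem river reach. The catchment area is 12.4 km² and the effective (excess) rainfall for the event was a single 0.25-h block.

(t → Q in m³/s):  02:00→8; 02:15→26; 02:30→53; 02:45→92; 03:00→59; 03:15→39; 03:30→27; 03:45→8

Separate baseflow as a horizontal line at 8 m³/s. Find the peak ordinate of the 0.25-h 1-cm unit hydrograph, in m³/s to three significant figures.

U_p ≈ 46.7 m³/s

Direct runoff: 0.0, 18.0, 45.0, 84.0, 51.0, 31.0, 19.0, 0.0 m³/s; ΣQ_DR = 248.0 m³/s, peak = 84.0 m³/s.
Runoff depth d = ΣQ_DR·Δt / A = 248.0 × 900 / (12.4 km²) = 18.00 mm.
The 1-cm UH is the DRH scaled by (10 mm)/d, so U_p = 84.0 × 10/18.00 = 46.7 m³/s.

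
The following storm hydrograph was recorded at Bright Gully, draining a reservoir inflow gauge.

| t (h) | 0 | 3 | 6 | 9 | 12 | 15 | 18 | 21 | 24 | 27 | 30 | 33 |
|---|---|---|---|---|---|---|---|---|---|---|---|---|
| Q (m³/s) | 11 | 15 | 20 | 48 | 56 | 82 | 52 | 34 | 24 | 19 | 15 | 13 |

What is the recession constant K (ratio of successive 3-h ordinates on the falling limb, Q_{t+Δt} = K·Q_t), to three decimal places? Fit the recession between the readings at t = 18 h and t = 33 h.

Using the recession-limb readings at t = 18 h and t = 33 h: Q falls from 52 to 13 m³/s over 5 intervals.
K = (Q₂/Q₁)^(1/5) = (13/52)^(1/5) = 0.758.

K ≈ 0.758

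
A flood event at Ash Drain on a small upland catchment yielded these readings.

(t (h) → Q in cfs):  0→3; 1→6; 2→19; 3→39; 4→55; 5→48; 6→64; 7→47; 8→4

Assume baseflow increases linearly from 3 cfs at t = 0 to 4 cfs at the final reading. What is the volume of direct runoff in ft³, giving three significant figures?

Direct-runoff ordinates (Q − Q_b): 0.00, 2.88, 15.75, 35.62, 51.50, 44.38, 60.25, 43.12, 0.00 cfs.
ΣQ_DR = 253.5 cfs.
With Δt = 1 h = 3600 s, V = ΣQ_DR · Δt = 253.5 × 3600 = 9.13 × 10^5 ft³.

V ≈ 9.13 × 10^5 ft³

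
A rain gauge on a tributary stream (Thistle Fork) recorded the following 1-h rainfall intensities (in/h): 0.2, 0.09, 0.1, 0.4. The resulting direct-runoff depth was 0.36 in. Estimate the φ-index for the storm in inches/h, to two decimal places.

Only the 2 blocks with intensity above φ contribute runoff: 0.2, 0.4 in/h.
Σ(I−φ)·Δt = d  ⇒  (0.2+0.4 − 2φ)·1 = 0.36
φ = (0.6000 − 0.36/1) / 2 = 0.12 in/h.

φ ≈ 0.12 in/h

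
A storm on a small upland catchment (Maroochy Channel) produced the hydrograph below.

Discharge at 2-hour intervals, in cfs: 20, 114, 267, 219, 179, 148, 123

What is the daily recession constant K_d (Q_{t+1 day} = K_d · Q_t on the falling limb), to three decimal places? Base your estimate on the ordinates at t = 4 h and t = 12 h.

K_d ≈ 0.098

Between t = 4 h and t = 12 h the flow falls from 267 to 123 cfs over 4×2 h = 8 h.
Per-interval ratio K = (123/267)^(1/4) = 0.8239; K_d = K^(24/2) = 0.098.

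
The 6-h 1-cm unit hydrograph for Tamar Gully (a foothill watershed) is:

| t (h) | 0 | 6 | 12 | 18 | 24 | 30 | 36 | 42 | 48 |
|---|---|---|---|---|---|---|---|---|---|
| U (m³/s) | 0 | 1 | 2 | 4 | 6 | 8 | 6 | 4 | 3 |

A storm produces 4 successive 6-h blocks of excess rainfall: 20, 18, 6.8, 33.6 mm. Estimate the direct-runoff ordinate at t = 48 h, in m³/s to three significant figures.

By discrete convolution, Q_j = Σ (P_i / 10 mm) · U_{j−i}.
At t = 48 h (j=8): Q = (20/10)·3 + (18/10)·4 + (6.8/10)·6 + (33.6/10)·8 = 44.2 m³/s.

Q ≈ 44.2 m³/s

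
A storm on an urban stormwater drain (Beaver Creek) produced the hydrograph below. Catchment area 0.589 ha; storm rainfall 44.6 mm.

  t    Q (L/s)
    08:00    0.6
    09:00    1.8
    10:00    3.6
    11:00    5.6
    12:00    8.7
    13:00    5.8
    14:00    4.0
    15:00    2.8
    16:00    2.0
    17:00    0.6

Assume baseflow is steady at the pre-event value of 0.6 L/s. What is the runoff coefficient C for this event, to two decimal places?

C ≈ 0.40

ΣQ_DR = 29.50 L/s; V = ΣQ_DR·Δt = 1.062 × 10^5 L.
Runoff depth d = V / A = 18.03 mm.
C = d / P = 18.03 / 44.6 = 0.40.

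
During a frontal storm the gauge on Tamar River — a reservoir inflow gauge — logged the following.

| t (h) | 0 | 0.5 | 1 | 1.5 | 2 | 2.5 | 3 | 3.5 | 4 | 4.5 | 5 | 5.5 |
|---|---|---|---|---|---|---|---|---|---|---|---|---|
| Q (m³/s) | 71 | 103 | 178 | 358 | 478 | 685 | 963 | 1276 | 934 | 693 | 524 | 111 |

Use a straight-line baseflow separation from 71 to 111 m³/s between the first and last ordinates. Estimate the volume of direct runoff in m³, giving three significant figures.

V ≈ 9.51 × 10^6 m³

Direct-runoff ordinates (Q − Q_b): 0.00, 28.36, 99.73, 276.09, 392.45, 595.82, 870.18, 1179.55, 833.91, 589.27, 416.64, 0.00 m³/s.
ΣQ_DR = 5282 m³/s.
With Δt = 0.5 h = 1800 s, V = ΣQ_DR · Δt = 5282 × 1800 = 9.51 × 10^6 m³.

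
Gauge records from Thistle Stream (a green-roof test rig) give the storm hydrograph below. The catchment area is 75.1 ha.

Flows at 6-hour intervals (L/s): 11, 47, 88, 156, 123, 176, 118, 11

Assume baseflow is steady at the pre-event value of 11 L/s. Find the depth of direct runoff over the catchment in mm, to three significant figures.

d ≈ 18.5 mm

Direct runoff: 0.0, 36.0, 77.0, 145.0, 112.0, 165.0, 107.0, 0.0 L/s; ΣQ_DR = 642.0 L/s.
V = ΣQ_DR · Δt = 642.0 × 21600 s = 1.387 × 10^7 L.
Over A = 75.1 ha, depth = V / A = 18.5 mm.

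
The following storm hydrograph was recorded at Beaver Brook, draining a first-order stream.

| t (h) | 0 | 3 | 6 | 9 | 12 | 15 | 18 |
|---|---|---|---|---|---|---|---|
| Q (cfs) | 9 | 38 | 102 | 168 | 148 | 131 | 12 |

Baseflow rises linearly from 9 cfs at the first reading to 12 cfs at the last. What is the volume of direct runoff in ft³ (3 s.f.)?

V ≈ 5.77 × 10^6 ft³

Direct-runoff ordinates (Q − Q_b): 0.00, 28.50, 92.00, 157.50, 137.00, 119.50, 0.00 cfs.
ΣQ_DR = 534.5 cfs.
With Δt = 3 h = 10800 s, V = ΣQ_DR · Δt = 534.5 × 10800 = 5.77 × 10^6 ft³.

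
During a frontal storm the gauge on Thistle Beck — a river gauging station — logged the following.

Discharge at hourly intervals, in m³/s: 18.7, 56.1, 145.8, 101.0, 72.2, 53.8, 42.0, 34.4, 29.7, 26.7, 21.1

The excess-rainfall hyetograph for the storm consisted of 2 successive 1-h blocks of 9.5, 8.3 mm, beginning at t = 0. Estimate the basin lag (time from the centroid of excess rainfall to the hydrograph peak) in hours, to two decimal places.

Centroid of excess rainfall: t_c = Σ P_i·t̄_i / ΣP_i = 0.9663 h (block centres at 0.5, 1.5 h).
Hydrograph peak occurs at t = 2 h, so basin lag t_L = 2 − 0.9663 = 1.03 h.

t_L ≈ 1.03 h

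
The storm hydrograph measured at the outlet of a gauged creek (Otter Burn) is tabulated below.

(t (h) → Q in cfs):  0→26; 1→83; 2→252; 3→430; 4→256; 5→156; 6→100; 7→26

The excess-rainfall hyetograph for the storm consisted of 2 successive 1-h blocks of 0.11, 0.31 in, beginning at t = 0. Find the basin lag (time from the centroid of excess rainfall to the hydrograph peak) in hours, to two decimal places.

t_L ≈ 1.76 h

Centroid of excess rainfall: t_c = Σ P_i·t̄_i / ΣP_i = 1.2381 h (block centres at 0.5, 1.5 h).
Hydrograph peak occurs at t = 3 h, so basin lag t_L = 3 − 1.2381 = 1.76 h.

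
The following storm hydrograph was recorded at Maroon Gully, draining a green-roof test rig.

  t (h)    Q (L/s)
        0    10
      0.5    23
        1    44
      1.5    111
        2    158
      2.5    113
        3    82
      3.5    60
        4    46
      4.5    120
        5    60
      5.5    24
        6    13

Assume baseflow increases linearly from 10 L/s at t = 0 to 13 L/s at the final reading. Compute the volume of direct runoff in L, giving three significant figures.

Direct-runoff ordinates (Q − Q_b): 0.00, 12.75, 33.50, 100.25, 147.00, 101.75, 70.50, 48.25, 34.00, 107.75, 47.50, 11.25, 0.00 L/s.
ΣQ_DR = 714.5 L/s.
With Δt = 0.5 h = 1800 s, V = ΣQ_DR · Δt = 714.5 × 1800 = 1.29 × 10^6 L.

V ≈ 1.29 × 10^6 L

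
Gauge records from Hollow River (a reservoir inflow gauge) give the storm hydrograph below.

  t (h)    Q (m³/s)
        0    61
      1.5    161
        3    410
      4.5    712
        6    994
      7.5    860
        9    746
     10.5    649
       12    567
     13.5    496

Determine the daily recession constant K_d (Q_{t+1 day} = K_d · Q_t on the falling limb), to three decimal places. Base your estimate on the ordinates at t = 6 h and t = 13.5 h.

K_d ≈ 0.108

Between t = 6 h and t = 13.5 h the flow falls from 994 to 496 m³/s over 5×1.5 h = 7.5 h.
Per-interval ratio K = (496/994)^(1/5) = 0.8702; K_d = K^(24/1.5) = 0.108.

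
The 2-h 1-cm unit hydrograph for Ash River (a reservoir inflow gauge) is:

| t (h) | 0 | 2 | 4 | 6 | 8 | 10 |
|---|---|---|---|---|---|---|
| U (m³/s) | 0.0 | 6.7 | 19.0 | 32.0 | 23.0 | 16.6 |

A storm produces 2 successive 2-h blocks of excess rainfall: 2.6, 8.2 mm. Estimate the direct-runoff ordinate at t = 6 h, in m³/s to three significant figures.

Q ≈ 23.9 m³/s

By discrete convolution, Q_j = Σ (P_i / 10 mm) · U_{j−i}.
At t = 6 h (j=3): Q = (2.6/10)·32.0 + (8.2/10)·19.0 = 23.9 m³/s.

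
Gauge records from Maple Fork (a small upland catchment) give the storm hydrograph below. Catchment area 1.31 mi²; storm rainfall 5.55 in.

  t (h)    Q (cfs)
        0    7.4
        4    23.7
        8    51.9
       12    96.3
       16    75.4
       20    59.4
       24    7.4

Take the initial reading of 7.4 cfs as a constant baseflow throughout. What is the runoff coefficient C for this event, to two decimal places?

C ≈ 0.23

ΣQ_DR = 269.7 cfs; V = ΣQ_DR·Δt = 3.884 × 10^6 ft³.
Runoff depth d = V / A = 1.276 in.
C = d / P = 1.276 / 5.55 = 0.23.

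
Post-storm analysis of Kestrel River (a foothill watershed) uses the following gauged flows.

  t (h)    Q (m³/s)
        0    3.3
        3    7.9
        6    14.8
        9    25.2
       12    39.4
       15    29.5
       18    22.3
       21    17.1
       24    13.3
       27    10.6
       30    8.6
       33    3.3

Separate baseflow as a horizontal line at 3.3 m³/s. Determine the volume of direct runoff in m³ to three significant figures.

V ≈ 1.68 × 10^6 m³

Direct-runoff ordinates (Q − Q_b): 0.0, 4.6, 11.5, 21.9, 36.1, 26.2, 19.0, 13.8, 10.0, 7.3, 5.3, 0.0 m³/s.
ΣQ_DR = 155.7 m³/s.
With Δt = 3 h = 10800 s, V = ΣQ_DR · Δt = 155.7 × 10800 = 1.68 × 10^6 m³.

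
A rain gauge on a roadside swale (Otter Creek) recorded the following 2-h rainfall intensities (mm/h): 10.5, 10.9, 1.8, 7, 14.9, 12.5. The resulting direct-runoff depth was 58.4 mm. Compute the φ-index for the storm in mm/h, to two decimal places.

φ ≈ 5.32 mm/h

Only the 5 blocks with intensity above φ contribute runoff: 10.5, 10.9, 7, 14.9, 12.5 mm/h.
Σ(I−φ)·Δt = d  ⇒  (10.5+10.9+7+14.9+12.5 − 5φ)·2 = 58.4
φ = (55.80 − 58.4/2) / 5 = 5.32 mm/h.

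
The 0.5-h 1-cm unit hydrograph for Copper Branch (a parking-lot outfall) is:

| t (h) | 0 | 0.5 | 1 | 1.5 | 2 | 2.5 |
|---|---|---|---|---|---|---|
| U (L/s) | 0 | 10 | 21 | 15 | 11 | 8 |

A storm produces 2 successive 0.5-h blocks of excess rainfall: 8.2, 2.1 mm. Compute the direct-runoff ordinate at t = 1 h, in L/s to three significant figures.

Q ≈ 19.3 L/s

By discrete convolution, Q_j = Σ (P_i / 10 mm) · U_{j−i}.
At t = 1 h (j=2): Q = (8.2/10)·21 + (2.1/10)·10 = 19.3 L/s.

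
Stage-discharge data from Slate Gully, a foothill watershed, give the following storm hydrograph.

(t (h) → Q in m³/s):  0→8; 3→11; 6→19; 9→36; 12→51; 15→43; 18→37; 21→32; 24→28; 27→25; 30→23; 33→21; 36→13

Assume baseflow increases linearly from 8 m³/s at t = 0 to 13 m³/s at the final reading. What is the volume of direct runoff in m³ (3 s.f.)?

V ≈ 2.27 × 10^6 m³

Direct-runoff ordinates (Q − Q_b): 0.00, 2.58, 10.17, 26.75, 41.33, 32.92, 26.50, 21.08, 16.67, 13.25, 10.83, 8.42, 0.00 m³/s.
ΣQ_DR = 210.5 m³/s.
With Δt = 3 h = 10800 s, V = ΣQ_DR · Δt = 210.5 × 10800 = 2.27 × 10^6 m³.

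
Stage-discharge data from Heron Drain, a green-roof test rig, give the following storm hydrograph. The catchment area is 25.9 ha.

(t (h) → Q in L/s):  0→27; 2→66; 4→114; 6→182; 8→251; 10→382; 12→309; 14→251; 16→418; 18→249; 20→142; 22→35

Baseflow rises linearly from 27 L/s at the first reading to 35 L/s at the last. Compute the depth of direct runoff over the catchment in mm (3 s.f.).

Direct runoff: 0.00, 38.27, 85.55, 152.82, 221.09, 351.36, 277.64, 218.91, 385.18, 215.45, 107.73, 0.00 L/s; ΣQ_DR = 2054 L/s.
V = ΣQ_DR · Δt = 2054 × 7200 s = 1.479 × 10^7 L.
Over A = 25.9 ha, depth = V / A = 57.1 mm.

d ≈ 57.1 mm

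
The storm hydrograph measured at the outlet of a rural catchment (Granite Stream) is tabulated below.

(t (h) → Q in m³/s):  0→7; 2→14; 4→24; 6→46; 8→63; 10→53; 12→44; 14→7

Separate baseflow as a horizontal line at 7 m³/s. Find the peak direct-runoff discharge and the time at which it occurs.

Subtracting baseflow gives direct-runoff ordinates: 0.0, 7.0, 17.0, 39.0, 56.0, 46.0, 37.0, 0.0 m³/s.
The maximum is 56.0 m³/s, occurring at the reading for t = 8 h.

Q_p = 56.0 m³/s at t = 8 h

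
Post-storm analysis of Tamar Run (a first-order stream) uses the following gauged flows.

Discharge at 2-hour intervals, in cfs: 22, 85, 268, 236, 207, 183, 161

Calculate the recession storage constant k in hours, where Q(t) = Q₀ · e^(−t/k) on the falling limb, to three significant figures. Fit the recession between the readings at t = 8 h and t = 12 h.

k ≈ 15.9 h

On the falling limb, Q drops from 207 to 161 cfs between t = 8 h and t = 12 h (Δt = 4 h).
k = −Δt / ln(Q₂/Q₁) = −4 / ln(161/207) = 15.9 h.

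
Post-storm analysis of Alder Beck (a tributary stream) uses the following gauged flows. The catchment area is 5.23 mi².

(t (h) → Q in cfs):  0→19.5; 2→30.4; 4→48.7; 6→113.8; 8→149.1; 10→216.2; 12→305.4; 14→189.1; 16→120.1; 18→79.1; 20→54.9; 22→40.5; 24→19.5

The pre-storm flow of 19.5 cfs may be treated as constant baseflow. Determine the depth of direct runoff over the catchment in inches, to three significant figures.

d ≈ 0.671 in

Direct runoff: 0.0, 10.9, 29.2, 94.3, 129.6, 196.7, 285.9, 169.6, 100.6, 59.6, 35.4, 21.0, 0.0 cfs; ΣQ_DR = 1133 cfs.
V = ΣQ_DR · Δt = 1133 × 7200 s = 8.156 × 10^6 ft³.
Over A = 5.23 mi², depth = V / A = 0.671 in.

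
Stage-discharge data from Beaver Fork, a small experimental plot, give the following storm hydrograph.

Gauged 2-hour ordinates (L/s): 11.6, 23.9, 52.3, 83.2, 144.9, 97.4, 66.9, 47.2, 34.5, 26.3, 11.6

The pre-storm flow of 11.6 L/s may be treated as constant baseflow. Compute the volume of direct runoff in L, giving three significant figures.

V ≈ 3.40 × 10^6 L

Direct-runoff ordinates (Q − Q_b): 0.0, 12.3, 40.7, 71.6, 133.3, 85.8, 55.3, 35.6, 22.9, 14.7, 0.0 L/s.
ΣQ_DR = 472.2 L/s.
With Δt = 2 h = 7200 s, V = ΣQ_DR · Δt = 472.2 × 7200 = 3.40 × 10^6 L.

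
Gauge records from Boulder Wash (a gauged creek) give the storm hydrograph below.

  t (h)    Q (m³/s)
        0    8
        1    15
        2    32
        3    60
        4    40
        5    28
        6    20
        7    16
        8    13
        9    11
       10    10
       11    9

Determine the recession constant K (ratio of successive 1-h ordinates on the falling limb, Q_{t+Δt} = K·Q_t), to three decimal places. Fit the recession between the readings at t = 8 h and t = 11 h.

K ≈ 0.885

Using the recession-limb readings at t = 8 h and t = 11 h: Q falls from 13 to 9 m³/s over 3 intervals.
K = (Q₂/Q₁)^(1/3) = (9/13)^(1/3) = 0.885.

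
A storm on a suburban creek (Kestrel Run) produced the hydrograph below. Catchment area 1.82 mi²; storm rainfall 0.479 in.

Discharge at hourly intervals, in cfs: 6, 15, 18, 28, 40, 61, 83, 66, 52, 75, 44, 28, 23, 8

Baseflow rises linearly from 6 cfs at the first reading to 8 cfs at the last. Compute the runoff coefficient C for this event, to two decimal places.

C ≈ 0.80

ΣQ_DR = 449.0 cfs; V = ΣQ_DR·Δt = 1.616 × 10^6 ft³.
Runoff depth d = V / A = 0.3823 in.
C = d / P = 0.3823 / 0.479 = 0.80.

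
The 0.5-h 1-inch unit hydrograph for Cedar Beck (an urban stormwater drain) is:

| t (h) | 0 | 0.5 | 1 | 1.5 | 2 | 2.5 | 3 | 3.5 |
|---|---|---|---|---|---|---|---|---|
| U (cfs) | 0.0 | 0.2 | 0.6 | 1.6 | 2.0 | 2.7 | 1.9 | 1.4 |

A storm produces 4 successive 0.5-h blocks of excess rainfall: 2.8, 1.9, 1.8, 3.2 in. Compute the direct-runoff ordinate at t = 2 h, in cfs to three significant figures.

Q ≈ 10.4 cfs

By discrete convolution, Q_j = Σ (P_i / 1 in) · U_{j−i}.
At t = 2 h (j=4): Q = (2.8/1)·2.0 + (1.9/1)·1.6 + (1.8/1)·0.6 + (3.2/1)·0.2 = 10.4 cfs.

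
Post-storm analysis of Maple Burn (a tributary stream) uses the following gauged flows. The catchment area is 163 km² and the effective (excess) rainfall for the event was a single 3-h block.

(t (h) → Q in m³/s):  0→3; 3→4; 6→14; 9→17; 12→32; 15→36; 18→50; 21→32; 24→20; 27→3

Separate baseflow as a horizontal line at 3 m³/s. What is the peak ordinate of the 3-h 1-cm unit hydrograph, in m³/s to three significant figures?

U_p ≈ 39.2 m³/s

Direct runoff: 0.0, 1.0, 11.0, 14.0, 29.0, 33.0, 47.0, 29.0, 17.0, 0.0 m³/s; ΣQ_DR = 181.0 m³/s, peak = 47.0 m³/s.
Runoff depth d = ΣQ_DR·Δt / A = 181.0 × 10800 / (163 km²) = 11.99 mm.
The 1-cm UH is the DRH scaled by (10 mm)/d, so U_p = 47.0 × 10/11.99 = 39.2 m³/s.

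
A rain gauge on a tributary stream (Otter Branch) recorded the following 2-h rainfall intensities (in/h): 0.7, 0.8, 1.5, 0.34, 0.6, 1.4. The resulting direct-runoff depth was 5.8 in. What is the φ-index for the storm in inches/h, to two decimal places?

φ ≈ 0.42 in/h

Only the 5 blocks with intensity above φ contribute runoff: 0.7, 0.8, 1.5, 0.6, 1.4 in/h.
Σ(I−φ)·Δt = d  ⇒  (0.7+0.8+1.5+0.6+1.4 − 5φ)·2 = 5.8
φ = (5.000 − 5.8/2) / 5 = 0.42 in/h.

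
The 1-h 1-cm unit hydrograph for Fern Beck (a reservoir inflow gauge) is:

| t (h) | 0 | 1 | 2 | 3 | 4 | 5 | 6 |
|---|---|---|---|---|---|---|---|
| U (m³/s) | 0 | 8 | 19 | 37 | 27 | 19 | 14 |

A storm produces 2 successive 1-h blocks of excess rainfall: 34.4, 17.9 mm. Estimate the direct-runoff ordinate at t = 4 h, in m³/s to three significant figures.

Q ≈ 159 m³/s

By discrete convolution, Q_j = Σ (P_i / 10 mm) · U_{j−i}.
At t = 4 h (j=4): Q = (34.4/10)·27 + (17.9/10)·37 = 159 m³/s.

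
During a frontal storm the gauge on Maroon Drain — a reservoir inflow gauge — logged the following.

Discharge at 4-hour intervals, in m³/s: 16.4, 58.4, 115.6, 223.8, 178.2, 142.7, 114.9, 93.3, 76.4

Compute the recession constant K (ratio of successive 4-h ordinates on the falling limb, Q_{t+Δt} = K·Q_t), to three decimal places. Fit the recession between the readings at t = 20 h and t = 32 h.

Using the recession-limb readings at t = 20 h and t = 32 h: Q falls from 142.7 to 76.4 m³/s over 3 intervals.
K = (Q₂/Q₁)^(1/3) = (76.4/142.7)^(1/3) = 0.812.

K ≈ 0.812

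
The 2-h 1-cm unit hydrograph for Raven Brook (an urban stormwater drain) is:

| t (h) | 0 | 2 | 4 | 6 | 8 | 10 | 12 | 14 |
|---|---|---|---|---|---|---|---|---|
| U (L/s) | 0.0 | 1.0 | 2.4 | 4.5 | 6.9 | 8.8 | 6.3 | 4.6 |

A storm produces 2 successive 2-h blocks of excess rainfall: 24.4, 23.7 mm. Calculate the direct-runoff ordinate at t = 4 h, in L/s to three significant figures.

Q ≈ 8.23 L/s

By discrete convolution, Q_j = Σ (P_i / 10 mm) · U_{j−i}.
At t = 4 h (j=2): Q = (24.4/10)·2.4 + (23.7/10)·1.0 = 8.23 L/s.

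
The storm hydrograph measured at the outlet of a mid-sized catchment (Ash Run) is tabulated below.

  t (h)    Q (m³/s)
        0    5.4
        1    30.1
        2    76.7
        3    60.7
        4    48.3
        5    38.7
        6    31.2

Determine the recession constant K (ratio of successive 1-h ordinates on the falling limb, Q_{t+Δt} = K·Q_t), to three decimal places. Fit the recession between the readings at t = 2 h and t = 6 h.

Using the recession-limb readings at t = 2 h and t = 6 h: Q falls from 76.7 to 31.2 m³/s over 4 intervals.
K = (Q₂/Q₁)^(1/4) = (31.2/76.7)^(1/4) = 0.799.

K ≈ 0.799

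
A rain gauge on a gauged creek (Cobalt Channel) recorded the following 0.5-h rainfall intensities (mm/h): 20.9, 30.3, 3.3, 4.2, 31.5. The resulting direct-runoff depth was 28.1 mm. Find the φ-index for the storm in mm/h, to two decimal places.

Only the 3 blocks with intensity above φ contribute runoff: 20.9, 30.3, 31.5 mm/h.
Σ(I−φ)·Δt = d  ⇒  (20.9+30.3+31.5 − 3φ)·0.5 = 28.1
φ = (82.70 − 28.1/0.5) / 3 = 8.83 mm/h.

φ ≈ 8.83 mm/h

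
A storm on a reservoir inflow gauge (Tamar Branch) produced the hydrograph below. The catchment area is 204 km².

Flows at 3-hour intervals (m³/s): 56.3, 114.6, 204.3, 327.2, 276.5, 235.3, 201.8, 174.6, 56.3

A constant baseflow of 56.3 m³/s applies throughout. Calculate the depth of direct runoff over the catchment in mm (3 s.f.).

d ≈ 60.4 mm

Direct runoff: 0.0, 58.3, 148.0, 270.9, 220.2, 179.0, 145.5, 118.3, 0.0 m³/s; ΣQ_DR = 1140 m³/s.
V = ΣQ_DR · Δt = 1140 × 10800 s = 1.231 × 10^7 m³.
Over A = 204 km², depth = V / A = 60.4 mm.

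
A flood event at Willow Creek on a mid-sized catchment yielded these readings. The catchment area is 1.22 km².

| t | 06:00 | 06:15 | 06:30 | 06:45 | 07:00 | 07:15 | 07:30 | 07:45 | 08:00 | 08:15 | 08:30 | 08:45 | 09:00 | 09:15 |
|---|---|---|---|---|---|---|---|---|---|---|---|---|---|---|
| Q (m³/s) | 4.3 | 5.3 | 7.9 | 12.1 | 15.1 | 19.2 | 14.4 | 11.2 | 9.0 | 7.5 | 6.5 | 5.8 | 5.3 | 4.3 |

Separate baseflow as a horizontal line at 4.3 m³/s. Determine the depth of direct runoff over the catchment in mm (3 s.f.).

Direct runoff: 0.0, 1.0, 3.6, 7.8, 10.8, 14.9, 10.1, 6.9, 4.7, 3.2, 2.2, 1.5, 1.0, 0.0 m³/s; ΣQ_DR = 67.70 m³/s.
V = ΣQ_DR · Δt = 67.70 × 900 s = 60930 m³.
Over A = 1.22 km², depth = V / A = 49.9 mm.

d ≈ 49.9 mm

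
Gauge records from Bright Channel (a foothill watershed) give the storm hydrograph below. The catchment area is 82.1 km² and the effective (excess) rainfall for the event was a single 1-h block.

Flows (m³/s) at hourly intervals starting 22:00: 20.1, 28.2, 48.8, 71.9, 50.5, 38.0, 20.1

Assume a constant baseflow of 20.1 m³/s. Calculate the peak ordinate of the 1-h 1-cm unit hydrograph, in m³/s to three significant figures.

U_p ≈ 86.3 m³/s

Direct runoff: 0.0, 8.1, 28.7, 51.8, 30.4, 17.9, 0.0 m³/s; ΣQ_DR = 136.9 m³/s, peak = 51.8 m³/s.
Runoff depth d = ΣQ_DR·Δt / A = 136.9 × 3600 / (82.1 km²) = 6.003 mm.
The 1-cm UH is the DRH scaled by (10 mm)/d, so U_p = 51.8 × 10/6.003 = 86.3 m³/s.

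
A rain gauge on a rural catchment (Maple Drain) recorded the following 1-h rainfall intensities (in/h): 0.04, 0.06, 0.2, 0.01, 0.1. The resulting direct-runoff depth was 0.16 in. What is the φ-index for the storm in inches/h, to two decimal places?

Only the 2 blocks with intensity above φ contribute runoff: 0.2, 0.1 in/h.
Σ(I−φ)·Δt = d  ⇒  (0.2+0.1 − 2φ)·1 = 0.16
φ = (0.3000 − 0.16/1) / 2 = 0.07 in/h.

φ ≈ 0.07 in/h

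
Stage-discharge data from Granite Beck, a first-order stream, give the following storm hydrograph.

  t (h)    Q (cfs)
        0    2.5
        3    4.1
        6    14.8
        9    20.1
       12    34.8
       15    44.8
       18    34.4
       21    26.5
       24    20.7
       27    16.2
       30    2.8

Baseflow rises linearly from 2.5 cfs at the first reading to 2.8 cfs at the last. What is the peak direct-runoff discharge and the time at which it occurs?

Subtracting baseflow gives direct-runoff ordinates: 0.00, 1.57, 12.24, 17.51, 32.18, 42.15, 31.72, 23.79, 17.96, 13.43, 0.00 cfs.
The maximum is 42.15 cfs, occurring at the reading for t = 15 h.

Q_p = 42.15 cfs at t = 15 h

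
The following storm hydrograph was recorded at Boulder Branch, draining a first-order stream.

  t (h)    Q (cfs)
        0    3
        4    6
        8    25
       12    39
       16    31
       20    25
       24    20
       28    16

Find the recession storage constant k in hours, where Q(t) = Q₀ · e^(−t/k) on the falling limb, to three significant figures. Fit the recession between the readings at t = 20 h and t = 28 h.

k ≈ 17.9 h

On the falling limb, Q drops from 25 to 16 cfs between t = 20 h and t = 28 h (Δt = 8 h).
k = −Δt / ln(Q₂/Q₁) = −8 / ln(16/25) = 17.9 h.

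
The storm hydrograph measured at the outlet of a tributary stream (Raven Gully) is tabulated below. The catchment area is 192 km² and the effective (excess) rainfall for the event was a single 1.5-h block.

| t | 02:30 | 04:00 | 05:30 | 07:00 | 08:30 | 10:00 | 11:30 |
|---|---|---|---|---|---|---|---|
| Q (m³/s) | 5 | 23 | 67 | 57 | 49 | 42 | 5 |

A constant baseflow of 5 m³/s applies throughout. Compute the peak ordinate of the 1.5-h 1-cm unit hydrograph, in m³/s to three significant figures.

Direct runoff: 0.0, 18.0, 62.0, 52.0, 44.0, 37.0, 0.0 m³/s; ΣQ_DR = 213.0 m³/s, peak = 62.0 m³/s.
Runoff depth d = ΣQ_DR·Δt / A = 213.0 × 5400 / (192 km²) = 5.991 mm.
The 1-cm UH is the DRH scaled by (10 mm)/d, so U_p = 62.0 × 10/5.991 = 103 m³/s.

U_p ≈ 103 m³/s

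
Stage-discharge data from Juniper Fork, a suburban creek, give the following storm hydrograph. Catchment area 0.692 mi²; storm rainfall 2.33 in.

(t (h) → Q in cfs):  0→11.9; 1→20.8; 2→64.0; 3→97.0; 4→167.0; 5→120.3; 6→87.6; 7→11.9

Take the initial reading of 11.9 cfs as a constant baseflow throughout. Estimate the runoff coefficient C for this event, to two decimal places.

C ≈ 0.47

ΣQ_DR = 485.3 cfs; V = ΣQ_DR·Δt = 1.747 × 10^6 ft³.
Runoff depth d = V / A = 1.087 in.
C = d / P = 1.087 / 2.33 = 0.47.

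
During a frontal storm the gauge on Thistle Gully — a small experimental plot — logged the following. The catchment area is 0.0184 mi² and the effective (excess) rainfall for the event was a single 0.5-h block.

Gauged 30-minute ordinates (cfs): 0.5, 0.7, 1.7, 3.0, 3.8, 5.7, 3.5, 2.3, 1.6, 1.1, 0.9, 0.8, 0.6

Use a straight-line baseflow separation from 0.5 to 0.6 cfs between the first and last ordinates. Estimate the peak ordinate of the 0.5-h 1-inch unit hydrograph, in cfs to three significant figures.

Direct runoff: 0.00, 0.19, 1.18, 2.48, 3.27, 5.16, 2.95, 1.74, 1.03, 0.53, 0.32, 0.21, 0.00 cfs; ΣQ_DR = 19.05 cfs, peak = 5.16 cfs.
Runoff depth d = ΣQ_DR·Δt / A = 19.05 × 1800 / (0.0184 mi²) = 0.8022 in.
The 1-inch UH is the DRH scaled by (1 in)/d, so U_p = 5.16 × 1/0.8022 = 6.43 cfs.

U_p ≈ 6.43 cfs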